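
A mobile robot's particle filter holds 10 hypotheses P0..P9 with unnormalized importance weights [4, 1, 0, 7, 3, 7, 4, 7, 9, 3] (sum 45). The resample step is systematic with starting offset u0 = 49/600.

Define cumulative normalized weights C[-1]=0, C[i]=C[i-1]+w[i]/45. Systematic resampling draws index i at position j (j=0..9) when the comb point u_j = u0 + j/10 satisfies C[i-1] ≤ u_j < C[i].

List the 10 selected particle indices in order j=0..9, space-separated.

C = [4/45, 1/9, 1/9, 4/15, 1/3, 22/45, 26/45, 11/15, 14/15, 1]
j=0: u_0=49/600 ∈ [0, 4/45) → index 0
j=1: u_1=109/600 ∈ [1/9, 4/15) → index 3
j=2: u_2=169/600 ∈ [4/15, 1/3) → index 4
j=3: u_3=229/600 ∈ [1/3, 22/45) → index 5
j=4: u_4=289/600 ∈ [1/3, 22/45) → index 5
j=5: u_5=349/600 ∈ [26/45, 11/15) → index 7
j=6: u_6=409/600 ∈ [26/45, 11/15) → index 7
j=7: u_7=469/600 ∈ [11/15, 14/15) → index 8
j=8: u_8=529/600 ∈ [11/15, 14/15) → index 8
j=9: u_9=589/600 ∈ [14/15, 1) → index 9

0 3 4 5 5 7 7 8 8 9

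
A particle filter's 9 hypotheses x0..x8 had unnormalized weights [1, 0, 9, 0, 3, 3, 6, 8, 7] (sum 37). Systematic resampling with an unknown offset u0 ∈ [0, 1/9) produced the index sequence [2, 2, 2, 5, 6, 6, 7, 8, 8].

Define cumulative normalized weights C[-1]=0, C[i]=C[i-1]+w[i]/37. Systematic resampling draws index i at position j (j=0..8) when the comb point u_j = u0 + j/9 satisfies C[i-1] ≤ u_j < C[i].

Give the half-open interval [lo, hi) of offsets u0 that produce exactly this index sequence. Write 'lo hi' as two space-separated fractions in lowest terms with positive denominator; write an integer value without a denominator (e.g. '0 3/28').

C = [1/37, 1/37, 10/37, 10/37, 13/37, 16/37, 22/37, 30/37, 1]
j=0 picked index 2: u0 ∈ [1/37, 10/37)
j=1 picked index 2: u0 ∈ [-28/333, 53/333)
j=2 picked index 2: u0 ∈ [-65/333, 16/333)
j=3 picked index 5: u0 ∈ [2/111, 11/111)
j=4 picked index 6: u0 ∈ [-4/333, 50/333)
j=5 picked index 6: u0 ∈ [-41/333, 13/333)
j=6 picked index 7: u0 ∈ [-8/111, 16/111)
j=7 picked index 8: u0 ∈ [11/333, 2/9)
j=8 picked index 8: u0 ∈ [-26/333, 1/9)
intersection: [11/333, 13/333)

11/333 13/333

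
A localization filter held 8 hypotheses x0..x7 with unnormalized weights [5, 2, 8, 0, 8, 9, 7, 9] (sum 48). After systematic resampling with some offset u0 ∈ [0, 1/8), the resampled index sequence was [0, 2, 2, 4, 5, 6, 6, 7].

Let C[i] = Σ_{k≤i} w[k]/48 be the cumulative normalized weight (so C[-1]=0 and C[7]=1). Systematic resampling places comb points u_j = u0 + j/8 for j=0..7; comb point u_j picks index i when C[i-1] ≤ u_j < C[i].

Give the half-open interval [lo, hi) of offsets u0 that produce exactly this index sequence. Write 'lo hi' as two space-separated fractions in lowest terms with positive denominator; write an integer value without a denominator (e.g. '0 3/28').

C = [5/48, 7/48, 5/16, 5/16, 23/48, 2/3, 13/16, 1]
j=0 picked index 0: u0 ∈ [0, 5/48)
j=1 picked index 2: u0 ∈ [1/48, 3/16)
j=2 picked index 2: u0 ∈ [-5/48, 1/16)
j=3 picked index 4: u0 ∈ [-1/16, 5/48)
j=4 picked index 5: u0 ∈ [-1/48, 1/6)
j=5 picked index 6: u0 ∈ [1/24, 3/16)
j=6 picked index 6: u0 ∈ [-1/12, 1/16)
j=7 picked index 7: u0 ∈ [-1/16, 1/8)
intersection: [1/24, 1/16)

1/24 1/16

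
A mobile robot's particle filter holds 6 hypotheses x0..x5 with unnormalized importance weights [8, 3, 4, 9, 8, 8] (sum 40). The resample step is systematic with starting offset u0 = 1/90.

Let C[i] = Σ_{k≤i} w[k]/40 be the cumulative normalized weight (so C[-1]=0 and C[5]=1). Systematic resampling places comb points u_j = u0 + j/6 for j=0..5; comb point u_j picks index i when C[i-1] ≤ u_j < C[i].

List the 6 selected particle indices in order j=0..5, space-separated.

0 0 2 3 4 5

C = [1/5, 11/40, 3/8, 3/5, 4/5, 1]
j=0: u_0=1/90 ∈ [0, 1/5) → index 0
j=1: u_1=8/45 ∈ [0, 1/5) → index 0
j=2: u_2=31/90 ∈ [11/40, 3/8) → index 2
j=3: u_3=23/45 ∈ [3/8, 3/5) → index 3
j=4: u_4=61/90 ∈ [3/5, 4/5) → index 4
j=5: u_5=38/45 ∈ [4/5, 1) → index 5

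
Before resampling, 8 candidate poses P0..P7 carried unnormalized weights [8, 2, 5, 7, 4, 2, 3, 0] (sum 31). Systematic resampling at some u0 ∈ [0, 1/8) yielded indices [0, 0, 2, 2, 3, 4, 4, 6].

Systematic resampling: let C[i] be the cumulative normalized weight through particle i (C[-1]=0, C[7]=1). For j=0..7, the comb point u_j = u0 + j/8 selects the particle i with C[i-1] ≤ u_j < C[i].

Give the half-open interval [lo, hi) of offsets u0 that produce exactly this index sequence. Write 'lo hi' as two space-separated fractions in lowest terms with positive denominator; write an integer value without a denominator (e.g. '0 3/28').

C = [8/31, 10/31, 15/31, 22/31, 26/31, 28/31, 1, 1]
j=0 picked index 0: u0 ∈ [0, 8/31)
j=1 picked index 0: u0 ∈ [-1/8, 33/248)
j=2 picked index 2: u0 ∈ [9/124, 29/124)
j=3 picked index 2: u0 ∈ [-13/248, 27/248)
j=4 picked index 3: u0 ∈ [-1/62, 13/62)
j=5 picked index 4: u0 ∈ [21/248, 53/248)
j=6 picked index 4: u0 ∈ [-5/124, 11/124)
j=7 picked index 6: u0 ∈ [7/248, 1/8)
intersection: [21/248, 11/124)

21/248 11/124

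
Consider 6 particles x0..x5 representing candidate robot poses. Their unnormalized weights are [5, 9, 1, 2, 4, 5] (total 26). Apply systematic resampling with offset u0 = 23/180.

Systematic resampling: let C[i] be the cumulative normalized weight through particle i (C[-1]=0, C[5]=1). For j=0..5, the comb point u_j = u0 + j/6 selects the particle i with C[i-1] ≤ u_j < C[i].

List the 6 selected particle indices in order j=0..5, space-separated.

0 1 1 3 4 5

C = [5/26, 7/13, 15/26, 17/26, 21/26, 1]
j=0: u_0=23/180 ∈ [0, 5/26) → index 0
j=1: u_1=53/180 ∈ [5/26, 7/13) → index 1
j=2: u_2=83/180 ∈ [5/26, 7/13) → index 1
j=3: u_3=113/180 ∈ [15/26, 17/26) → index 3
j=4: u_4=143/180 ∈ [17/26, 21/26) → index 4
j=5: u_5=173/180 ∈ [21/26, 1) → index 5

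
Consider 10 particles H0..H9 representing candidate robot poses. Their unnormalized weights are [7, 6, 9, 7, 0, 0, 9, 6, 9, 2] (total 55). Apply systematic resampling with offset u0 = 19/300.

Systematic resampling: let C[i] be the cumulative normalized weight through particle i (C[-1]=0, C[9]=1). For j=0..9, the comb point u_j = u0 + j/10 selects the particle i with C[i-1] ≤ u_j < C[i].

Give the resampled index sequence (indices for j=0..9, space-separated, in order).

0 1 2 2 3 6 6 7 8 8

C = [7/55, 13/55, 2/5, 29/55, 29/55, 29/55, 38/55, 4/5, 53/55, 1]
j=0: u_0=19/300 ∈ [0, 7/55) → index 0
j=1: u_1=49/300 ∈ [7/55, 13/55) → index 1
j=2: u_2=79/300 ∈ [13/55, 2/5) → index 2
j=3: u_3=109/300 ∈ [13/55, 2/5) → index 2
j=4: u_4=139/300 ∈ [2/5, 29/55) → index 3
j=5: u_5=169/300 ∈ [29/55, 38/55) → index 6
j=6: u_6=199/300 ∈ [29/55, 38/55) → index 6
j=7: u_7=229/300 ∈ [38/55, 4/5) → index 7
j=8: u_8=259/300 ∈ [4/5, 53/55) → index 8
j=9: u_9=289/300 ∈ [4/5, 53/55) → index 8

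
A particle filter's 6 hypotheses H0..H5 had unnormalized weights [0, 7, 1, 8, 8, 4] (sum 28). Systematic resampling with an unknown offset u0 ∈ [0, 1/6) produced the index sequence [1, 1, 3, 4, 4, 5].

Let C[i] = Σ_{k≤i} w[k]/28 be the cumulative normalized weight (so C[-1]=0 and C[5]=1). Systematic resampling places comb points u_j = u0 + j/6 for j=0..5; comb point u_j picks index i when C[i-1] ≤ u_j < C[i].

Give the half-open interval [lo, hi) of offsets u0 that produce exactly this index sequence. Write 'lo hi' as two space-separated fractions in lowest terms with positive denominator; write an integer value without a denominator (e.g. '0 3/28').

C = [0, 1/4, 2/7, 4/7, 6/7, 1]
j=0 picked index 1: u0 ∈ [0, 1/4)
j=1 picked index 1: u0 ∈ [-1/6, 1/12)
j=2 picked index 3: u0 ∈ [-1/21, 5/21)
j=3 picked index 4: u0 ∈ [1/14, 5/14)
j=4 picked index 4: u0 ∈ [-2/21, 4/21)
j=5 picked index 5: u0 ∈ [1/42, 1/6)
intersection: [1/14, 1/12)

1/14 1/12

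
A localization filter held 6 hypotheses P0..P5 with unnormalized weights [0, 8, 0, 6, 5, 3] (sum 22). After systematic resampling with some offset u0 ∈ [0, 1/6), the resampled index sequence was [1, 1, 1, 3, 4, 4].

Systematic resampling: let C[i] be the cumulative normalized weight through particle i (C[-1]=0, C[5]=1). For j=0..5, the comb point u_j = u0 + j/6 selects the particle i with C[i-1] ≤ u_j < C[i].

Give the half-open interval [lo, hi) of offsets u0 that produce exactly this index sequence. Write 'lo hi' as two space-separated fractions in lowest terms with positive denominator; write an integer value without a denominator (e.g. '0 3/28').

C = [0, 4/11, 4/11, 7/11, 19/22, 1]
j=0 picked index 1: u0 ∈ [0, 4/11)
j=1 picked index 1: u0 ∈ [-1/6, 13/66)
j=2 picked index 1: u0 ∈ [-1/3, 1/33)
j=3 picked index 3: u0 ∈ [-3/22, 3/22)
j=4 picked index 4: u0 ∈ [-1/33, 13/66)
j=5 picked index 4: u0 ∈ [-13/66, 1/33)
intersection: [0, 1/33)

0 1/33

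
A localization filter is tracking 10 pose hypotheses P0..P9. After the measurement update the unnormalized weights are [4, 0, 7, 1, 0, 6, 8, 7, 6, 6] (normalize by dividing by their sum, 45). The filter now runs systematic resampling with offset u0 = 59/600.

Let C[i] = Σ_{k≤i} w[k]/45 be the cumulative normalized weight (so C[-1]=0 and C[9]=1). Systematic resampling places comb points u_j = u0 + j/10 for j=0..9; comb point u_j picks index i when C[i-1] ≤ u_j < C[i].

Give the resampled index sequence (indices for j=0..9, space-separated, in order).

C = [4/45, 4/45, 11/45, 4/15, 4/15, 2/5, 26/45, 11/15, 13/15, 1]
j=0: u_0=59/600 ∈ [4/45, 11/45) → index 2
j=1: u_1=119/600 ∈ [4/45, 11/45) → index 2
j=2: u_2=179/600 ∈ [4/15, 2/5) → index 5
j=3: u_3=239/600 ∈ [4/15, 2/5) → index 5
j=4: u_4=299/600 ∈ [2/5, 26/45) → index 6
j=5: u_5=359/600 ∈ [26/45, 11/15) → index 7
j=6: u_6=419/600 ∈ [26/45, 11/15) → index 7
j=7: u_7=479/600 ∈ [11/15, 13/15) → index 8
j=8: u_8=539/600 ∈ [13/15, 1) → index 9
j=9: u_9=599/600 ∈ [13/15, 1) → index 9

2 2 5 5 6 7 7 8 9 9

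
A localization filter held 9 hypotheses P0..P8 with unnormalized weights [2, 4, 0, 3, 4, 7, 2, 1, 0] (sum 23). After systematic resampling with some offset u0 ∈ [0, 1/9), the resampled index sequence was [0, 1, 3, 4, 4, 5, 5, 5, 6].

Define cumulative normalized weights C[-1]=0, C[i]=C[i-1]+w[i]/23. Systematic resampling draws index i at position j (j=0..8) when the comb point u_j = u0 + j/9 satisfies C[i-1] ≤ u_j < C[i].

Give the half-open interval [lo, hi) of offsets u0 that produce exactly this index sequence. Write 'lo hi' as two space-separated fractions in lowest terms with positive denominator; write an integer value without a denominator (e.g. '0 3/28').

C = [2/23, 6/23, 6/23, 9/23, 13/23, 20/23, 22/23, 1, 1]
j=0 picked index 0: u0 ∈ [0, 2/23)
j=1 picked index 1: u0 ∈ [-5/207, 31/207)
j=2 picked index 3: u0 ∈ [8/207, 35/207)
j=3 picked index 4: u0 ∈ [4/69, 16/69)
j=4 picked index 4: u0 ∈ [-11/207, 25/207)
j=5 picked index 5: u0 ∈ [2/207, 65/207)
j=6 picked index 5: u0 ∈ [-7/69, 14/69)
j=7 picked index 5: u0 ∈ [-44/207, 19/207)
j=8 picked index 6: u0 ∈ [-4/207, 14/207)
intersection: [4/69, 14/207)

4/69 14/207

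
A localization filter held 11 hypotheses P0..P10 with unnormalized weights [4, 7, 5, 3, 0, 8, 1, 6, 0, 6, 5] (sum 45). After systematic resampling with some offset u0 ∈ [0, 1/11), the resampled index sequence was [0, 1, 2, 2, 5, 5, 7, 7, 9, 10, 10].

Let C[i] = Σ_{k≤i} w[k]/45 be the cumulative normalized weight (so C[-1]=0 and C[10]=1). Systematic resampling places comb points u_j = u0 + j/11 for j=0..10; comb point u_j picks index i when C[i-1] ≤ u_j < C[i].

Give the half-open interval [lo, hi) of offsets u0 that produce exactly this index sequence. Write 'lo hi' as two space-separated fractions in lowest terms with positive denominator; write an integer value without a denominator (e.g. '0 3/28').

38/495 41/495

C = [4/45, 11/45, 16/45, 19/45, 19/45, 3/5, 28/45, 34/45, 34/45, 8/9, 1]
j=0 picked index 0: u0 ∈ [0, 4/45)
j=1 picked index 1: u0 ∈ [-1/495, 76/495)
j=2 picked index 2: u0 ∈ [31/495, 86/495)
j=3 picked index 2: u0 ∈ [-14/495, 41/495)
j=4 picked index 5: u0 ∈ [29/495, 13/55)
j=5 picked index 5: u0 ∈ [-16/495, 8/55)
j=6 picked index 7: u0 ∈ [38/495, 104/495)
j=7 picked index 7: u0 ∈ [-7/495, 59/495)
j=8 picked index 9: u0 ∈ [14/495, 16/99)
j=9 picked index 10: u0 ∈ [7/99, 2/11)
j=10 picked index 10: u0 ∈ [-2/99, 1/11)
intersection: [38/495, 41/495)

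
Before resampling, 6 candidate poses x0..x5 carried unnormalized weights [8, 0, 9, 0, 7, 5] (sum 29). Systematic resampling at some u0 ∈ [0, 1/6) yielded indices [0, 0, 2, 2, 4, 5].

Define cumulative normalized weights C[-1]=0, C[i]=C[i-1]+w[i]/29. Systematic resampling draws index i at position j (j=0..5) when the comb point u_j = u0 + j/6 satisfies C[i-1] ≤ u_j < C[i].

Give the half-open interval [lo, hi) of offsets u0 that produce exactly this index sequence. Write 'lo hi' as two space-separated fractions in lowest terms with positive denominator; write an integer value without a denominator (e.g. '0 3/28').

C = [8/29, 8/29, 17/29, 17/29, 24/29, 1]
j=0 picked index 0: u0 ∈ [0, 8/29)
j=1 picked index 0: u0 ∈ [-1/6, 19/174)
j=2 picked index 2: u0 ∈ [-5/87, 22/87)
j=3 picked index 2: u0 ∈ [-13/58, 5/58)
j=4 picked index 4: u0 ∈ [-7/87, 14/87)
j=5 picked index 5: u0 ∈ [-1/174, 1/6)
intersection: [0, 5/58)

0 5/58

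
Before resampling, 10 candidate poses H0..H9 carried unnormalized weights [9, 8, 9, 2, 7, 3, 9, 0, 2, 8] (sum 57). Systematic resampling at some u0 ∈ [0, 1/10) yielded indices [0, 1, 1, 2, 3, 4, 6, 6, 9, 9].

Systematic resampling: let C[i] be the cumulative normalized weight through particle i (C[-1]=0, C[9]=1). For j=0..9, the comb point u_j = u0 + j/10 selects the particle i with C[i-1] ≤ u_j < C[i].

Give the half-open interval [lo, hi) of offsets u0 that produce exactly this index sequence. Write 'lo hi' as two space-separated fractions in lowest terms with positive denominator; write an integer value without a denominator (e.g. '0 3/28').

1/15 26/285

C = [3/19, 17/57, 26/57, 28/57, 35/57, 2/3, 47/57, 47/57, 49/57, 1]
j=0 picked index 0: u0 ∈ [0, 3/19)
j=1 picked index 1: u0 ∈ [11/190, 113/570)
j=2 picked index 1: u0 ∈ [-4/95, 28/285)
j=3 picked index 2: u0 ∈ [-1/570, 89/570)
j=4 picked index 3: u0 ∈ [16/285, 26/285)
j=5 picked index 4: u0 ∈ [-1/114, 13/114)
j=6 picked index 6: u0 ∈ [1/15, 64/285)
j=7 picked index 6: u0 ∈ [-1/30, 71/570)
j=8 picked index 9: u0 ∈ [17/285, 1/5)
j=9 picked index 9: u0 ∈ [-23/570, 1/10)
intersection: [1/15, 26/285)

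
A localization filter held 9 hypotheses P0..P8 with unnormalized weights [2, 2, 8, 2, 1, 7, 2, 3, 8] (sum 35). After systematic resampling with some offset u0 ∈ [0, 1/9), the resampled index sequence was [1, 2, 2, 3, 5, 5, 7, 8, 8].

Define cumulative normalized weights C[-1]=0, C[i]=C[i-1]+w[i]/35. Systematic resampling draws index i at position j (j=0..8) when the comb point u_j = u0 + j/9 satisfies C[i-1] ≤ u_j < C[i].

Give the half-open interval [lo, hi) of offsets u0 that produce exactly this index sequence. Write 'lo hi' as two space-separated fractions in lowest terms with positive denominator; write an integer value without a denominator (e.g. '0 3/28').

2/35 1/15

C = [2/35, 4/35, 12/35, 2/5, 3/7, 22/35, 24/35, 27/35, 1]
j=0 picked index 1: u0 ∈ [2/35, 4/35)
j=1 picked index 2: u0 ∈ [1/315, 73/315)
j=2 picked index 2: u0 ∈ [-34/315, 38/315)
j=3 picked index 3: u0 ∈ [1/105, 1/15)
j=4 picked index 5: u0 ∈ [-1/63, 58/315)
j=5 picked index 5: u0 ∈ [-8/63, 23/315)
j=6 picked index 7: u0 ∈ [2/105, 11/105)
j=7 picked index 8: u0 ∈ [-2/315, 2/9)
j=8 picked index 8: u0 ∈ [-37/315, 1/9)
intersection: [2/35, 1/15)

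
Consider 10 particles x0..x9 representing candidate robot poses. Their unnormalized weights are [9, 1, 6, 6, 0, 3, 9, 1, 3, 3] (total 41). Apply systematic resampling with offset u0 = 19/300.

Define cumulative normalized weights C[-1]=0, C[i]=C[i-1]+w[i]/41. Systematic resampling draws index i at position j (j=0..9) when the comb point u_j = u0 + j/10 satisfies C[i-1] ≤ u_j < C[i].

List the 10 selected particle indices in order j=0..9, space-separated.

C = [9/41, 10/41, 16/41, 22/41, 22/41, 25/41, 34/41, 35/41, 38/41, 1]
j=0: u_0=19/300 ∈ [0, 9/41) → index 0
j=1: u_1=49/300 ∈ [0, 9/41) → index 0
j=2: u_2=79/300 ∈ [10/41, 16/41) → index 2
j=3: u_3=109/300 ∈ [10/41, 16/41) → index 2
j=4: u_4=139/300 ∈ [16/41, 22/41) → index 3
j=5: u_5=169/300 ∈ [22/41, 25/41) → index 5
j=6: u_6=199/300 ∈ [25/41, 34/41) → index 6
j=7: u_7=229/300 ∈ [25/41, 34/41) → index 6
j=8: u_8=259/300 ∈ [35/41, 38/41) → index 8
j=9: u_9=289/300 ∈ [38/41, 1) → index 9

0 0 2 2 3 5 6 6 8 9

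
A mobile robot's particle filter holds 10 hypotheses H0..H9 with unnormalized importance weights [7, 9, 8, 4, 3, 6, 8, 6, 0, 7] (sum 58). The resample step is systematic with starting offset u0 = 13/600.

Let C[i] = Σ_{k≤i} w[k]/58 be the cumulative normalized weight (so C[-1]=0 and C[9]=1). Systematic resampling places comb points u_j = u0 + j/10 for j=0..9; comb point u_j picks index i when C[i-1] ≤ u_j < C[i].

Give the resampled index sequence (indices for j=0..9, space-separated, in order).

0 1 1 2 3 4 5 6 7 9

C = [7/58, 8/29, 12/29, 14/29, 31/58, 37/58, 45/58, 51/58, 51/58, 1]
j=0: u_0=13/600 ∈ [0, 7/58) → index 0
j=1: u_1=73/600 ∈ [7/58, 8/29) → index 1
j=2: u_2=133/600 ∈ [7/58, 8/29) → index 1
j=3: u_3=193/600 ∈ [8/29, 12/29) → index 2
j=4: u_4=253/600 ∈ [12/29, 14/29) → index 3
j=5: u_5=313/600 ∈ [14/29, 31/58) → index 4
j=6: u_6=373/600 ∈ [31/58, 37/58) → index 5
j=7: u_7=433/600 ∈ [37/58, 45/58) → index 6
j=8: u_8=493/600 ∈ [45/58, 51/58) → index 7
j=9: u_9=553/600 ∈ [51/58, 1) → index 9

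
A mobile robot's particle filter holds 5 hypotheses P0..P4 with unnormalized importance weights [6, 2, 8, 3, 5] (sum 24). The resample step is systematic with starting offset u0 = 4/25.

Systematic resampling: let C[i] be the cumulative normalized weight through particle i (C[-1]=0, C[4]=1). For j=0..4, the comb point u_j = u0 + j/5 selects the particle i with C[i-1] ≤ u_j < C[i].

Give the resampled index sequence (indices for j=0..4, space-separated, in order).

C = [1/4, 1/3, 2/3, 19/24, 1]
j=0: u_0=4/25 ∈ [0, 1/4) → index 0
j=1: u_1=9/25 ∈ [1/3, 2/3) → index 2
j=2: u_2=14/25 ∈ [1/3, 2/3) → index 2
j=3: u_3=19/25 ∈ [2/3, 19/24) → index 3
j=4: u_4=24/25 ∈ [19/24, 1) → index 4

0 2 2 3 4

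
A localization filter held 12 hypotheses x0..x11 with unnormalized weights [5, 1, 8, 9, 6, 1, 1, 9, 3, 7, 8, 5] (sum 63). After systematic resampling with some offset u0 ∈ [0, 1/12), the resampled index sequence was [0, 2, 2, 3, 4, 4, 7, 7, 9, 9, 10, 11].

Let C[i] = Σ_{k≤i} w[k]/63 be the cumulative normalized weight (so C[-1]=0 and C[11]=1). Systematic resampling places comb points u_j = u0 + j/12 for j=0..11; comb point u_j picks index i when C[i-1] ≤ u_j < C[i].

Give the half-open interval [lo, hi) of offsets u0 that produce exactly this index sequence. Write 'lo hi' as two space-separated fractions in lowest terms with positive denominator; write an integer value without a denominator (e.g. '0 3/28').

2/63 11/252

C = [5/63, 2/21, 2/9, 23/63, 29/63, 10/21, 31/63, 40/63, 43/63, 50/63, 58/63, 1]
j=0 picked index 0: u0 ∈ [0, 5/63)
j=1 picked index 2: u0 ∈ [1/84, 5/36)
j=2 picked index 2: u0 ∈ [-1/14, 1/18)
j=3 picked index 3: u0 ∈ [-1/36, 29/252)
j=4 picked index 4: u0 ∈ [2/63, 8/63)
j=5 picked index 4: u0 ∈ [-13/252, 11/252)
j=6 picked index 7: u0 ∈ [-1/126, 17/126)
j=7 picked index 7: u0 ∈ [-23/252, 13/252)
j=8 picked index 9: u0 ∈ [1/63, 8/63)
j=9 picked index 9: u0 ∈ [-17/252, 11/252)
j=10 picked index 10: u0 ∈ [-5/126, 11/126)
j=11 picked index 11: u0 ∈ [1/252, 1/12)
intersection: [2/63, 11/252)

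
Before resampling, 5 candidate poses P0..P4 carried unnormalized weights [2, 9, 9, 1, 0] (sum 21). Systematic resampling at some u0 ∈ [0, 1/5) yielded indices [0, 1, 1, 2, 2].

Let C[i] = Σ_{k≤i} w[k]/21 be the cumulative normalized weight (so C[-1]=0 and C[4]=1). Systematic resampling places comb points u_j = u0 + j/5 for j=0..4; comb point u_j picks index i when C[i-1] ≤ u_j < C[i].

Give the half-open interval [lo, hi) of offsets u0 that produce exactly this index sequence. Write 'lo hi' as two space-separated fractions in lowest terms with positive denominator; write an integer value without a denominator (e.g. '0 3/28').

0 2/21

C = [2/21, 11/21, 20/21, 1, 1]
j=0 picked index 0: u0 ∈ [0, 2/21)
j=1 picked index 1: u0 ∈ [-11/105, 34/105)
j=2 picked index 1: u0 ∈ [-32/105, 13/105)
j=3 picked index 2: u0 ∈ [-8/105, 37/105)
j=4 picked index 2: u0 ∈ [-29/105, 16/105)
intersection: [0, 2/21)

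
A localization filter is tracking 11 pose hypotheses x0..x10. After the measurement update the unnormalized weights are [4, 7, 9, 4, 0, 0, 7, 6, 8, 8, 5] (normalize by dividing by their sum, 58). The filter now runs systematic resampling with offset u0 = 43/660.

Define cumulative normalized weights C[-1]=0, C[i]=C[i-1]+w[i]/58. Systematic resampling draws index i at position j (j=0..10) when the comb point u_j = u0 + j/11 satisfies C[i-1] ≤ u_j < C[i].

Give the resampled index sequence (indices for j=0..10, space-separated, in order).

C = [2/29, 11/58, 10/29, 12/29, 12/29, 12/29, 31/58, 37/58, 45/58, 53/58, 1]
j=0: u_0=43/660 ∈ [0, 2/29) → index 0
j=1: u_1=103/660 ∈ [2/29, 11/58) → index 1
j=2: u_2=163/660 ∈ [11/58, 10/29) → index 2
j=3: u_3=223/660 ∈ [11/58, 10/29) → index 2
j=4: u_4=283/660 ∈ [12/29, 31/58) → index 6
j=5: u_5=343/660 ∈ [12/29, 31/58) → index 6
j=6: u_6=403/660 ∈ [31/58, 37/58) → index 7
j=7: u_7=463/660 ∈ [37/58, 45/58) → index 8
j=8: u_8=523/660 ∈ [45/58, 53/58) → index 9
j=9: u_9=53/60 ∈ [45/58, 53/58) → index 9
j=10: u_10=643/660 ∈ [53/58, 1) → index 10

0 1 2 2 6 6 7 8 9 9 10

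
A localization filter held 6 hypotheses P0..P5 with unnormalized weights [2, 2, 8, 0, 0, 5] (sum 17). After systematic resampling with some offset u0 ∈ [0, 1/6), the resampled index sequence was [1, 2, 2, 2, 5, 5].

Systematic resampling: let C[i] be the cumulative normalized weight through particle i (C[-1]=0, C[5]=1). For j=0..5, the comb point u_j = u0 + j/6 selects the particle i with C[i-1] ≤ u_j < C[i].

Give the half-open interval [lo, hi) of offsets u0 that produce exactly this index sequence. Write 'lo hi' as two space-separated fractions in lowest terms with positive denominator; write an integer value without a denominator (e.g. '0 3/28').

2/17 1/6

C = [2/17, 4/17, 12/17, 12/17, 12/17, 1]
j=0 picked index 1: u0 ∈ [2/17, 4/17)
j=1 picked index 2: u0 ∈ [7/102, 55/102)
j=2 picked index 2: u0 ∈ [-5/51, 19/51)
j=3 picked index 2: u0 ∈ [-9/34, 7/34)
j=4 picked index 5: u0 ∈ [2/51, 1/3)
j=5 picked index 5: u0 ∈ [-13/102, 1/6)
intersection: [2/17, 1/6)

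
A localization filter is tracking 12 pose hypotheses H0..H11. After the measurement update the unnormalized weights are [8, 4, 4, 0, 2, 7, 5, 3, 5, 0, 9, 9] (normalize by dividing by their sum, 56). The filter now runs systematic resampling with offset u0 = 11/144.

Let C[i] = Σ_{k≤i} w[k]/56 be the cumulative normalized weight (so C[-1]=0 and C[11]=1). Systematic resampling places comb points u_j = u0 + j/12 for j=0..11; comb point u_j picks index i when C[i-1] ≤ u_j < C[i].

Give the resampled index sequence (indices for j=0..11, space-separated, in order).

C = [1/7, 3/14, 2/7, 2/7, 9/28, 25/56, 15/28, 33/56, 19/28, 19/28, 47/56, 1]
j=0: u_0=11/144 ∈ [0, 1/7) → index 0
j=1: u_1=23/144 ∈ [1/7, 3/14) → index 1
j=2: u_2=35/144 ∈ [3/14, 2/7) → index 2
j=3: u_3=47/144 ∈ [9/28, 25/56) → index 5
j=4: u_4=59/144 ∈ [9/28, 25/56) → index 5
j=5: u_5=71/144 ∈ [25/56, 15/28) → index 6
j=6: u_6=83/144 ∈ [15/28, 33/56) → index 7
j=7: u_7=95/144 ∈ [33/56, 19/28) → index 8
j=8: u_8=107/144 ∈ [19/28, 47/56) → index 10
j=9: u_9=119/144 ∈ [19/28, 47/56) → index 10
j=10: u_10=131/144 ∈ [47/56, 1) → index 11
j=11: u_11=143/144 ∈ [47/56, 1) → index 11

0 1 2 5 5 6 7 8 10 10 11 11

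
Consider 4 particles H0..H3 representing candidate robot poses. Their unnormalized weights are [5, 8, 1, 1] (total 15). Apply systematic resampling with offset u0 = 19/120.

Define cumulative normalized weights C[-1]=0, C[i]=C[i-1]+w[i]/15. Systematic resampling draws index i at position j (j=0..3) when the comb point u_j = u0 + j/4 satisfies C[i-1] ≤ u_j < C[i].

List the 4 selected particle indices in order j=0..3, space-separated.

C = [1/3, 13/15, 14/15, 1]
j=0: u_0=19/120 ∈ [0, 1/3) → index 0
j=1: u_1=49/120 ∈ [1/3, 13/15) → index 1
j=2: u_2=79/120 ∈ [1/3, 13/15) → index 1
j=3: u_3=109/120 ∈ [13/15, 14/15) → index 2

0 1 1 2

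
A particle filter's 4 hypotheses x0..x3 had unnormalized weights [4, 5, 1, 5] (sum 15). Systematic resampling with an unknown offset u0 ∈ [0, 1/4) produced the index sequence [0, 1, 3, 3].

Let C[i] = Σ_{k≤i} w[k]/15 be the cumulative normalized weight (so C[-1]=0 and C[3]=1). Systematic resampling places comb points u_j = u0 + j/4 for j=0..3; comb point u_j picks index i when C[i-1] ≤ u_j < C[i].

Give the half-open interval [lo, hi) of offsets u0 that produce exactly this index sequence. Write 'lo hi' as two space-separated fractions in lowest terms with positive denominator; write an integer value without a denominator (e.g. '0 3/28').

1/6 1/4

C = [4/15, 3/5, 2/3, 1]
j=0 picked index 0: u0 ∈ [0, 4/15)
j=1 picked index 1: u0 ∈ [1/60, 7/20)
j=2 picked index 3: u0 ∈ [1/6, 1/2)
j=3 picked index 3: u0 ∈ [-1/12, 1/4)
intersection: [1/6, 1/4)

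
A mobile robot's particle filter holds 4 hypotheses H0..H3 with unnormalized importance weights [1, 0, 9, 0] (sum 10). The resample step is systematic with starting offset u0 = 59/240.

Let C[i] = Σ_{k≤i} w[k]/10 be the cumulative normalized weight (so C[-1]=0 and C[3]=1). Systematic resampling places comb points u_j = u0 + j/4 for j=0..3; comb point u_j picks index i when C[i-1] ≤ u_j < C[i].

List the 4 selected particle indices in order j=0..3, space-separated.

2 2 2 2

C = [1/10, 1/10, 1, 1]
j=0: u_0=59/240 ∈ [1/10, 1) → index 2
j=1: u_1=119/240 ∈ [1/10, 1) → index 2
j=2: u_2=179/240 ∈ [1/10, 1) → index 2
j=3: u_3=239/240 ∈ [1/10, 1) → index 2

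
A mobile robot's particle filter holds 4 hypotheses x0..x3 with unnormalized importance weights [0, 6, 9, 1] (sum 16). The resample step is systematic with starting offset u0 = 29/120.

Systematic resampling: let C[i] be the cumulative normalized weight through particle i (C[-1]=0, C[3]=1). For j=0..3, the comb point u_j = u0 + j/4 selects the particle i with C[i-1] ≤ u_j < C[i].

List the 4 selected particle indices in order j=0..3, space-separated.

1 2 2 3

C = [0, 3/8, 15/16, 1]
j=0: u_0=29/120 ∈ [0, 3/8) → index 1
j=1: u_1=59/120 ∈ [3/8, 15/16) → index 2
j=2: u_2=89/120 ∈ [3/8, 15/16) → index 2
j=3: u_3=119/120 ∈ [15/16, 1) → index 3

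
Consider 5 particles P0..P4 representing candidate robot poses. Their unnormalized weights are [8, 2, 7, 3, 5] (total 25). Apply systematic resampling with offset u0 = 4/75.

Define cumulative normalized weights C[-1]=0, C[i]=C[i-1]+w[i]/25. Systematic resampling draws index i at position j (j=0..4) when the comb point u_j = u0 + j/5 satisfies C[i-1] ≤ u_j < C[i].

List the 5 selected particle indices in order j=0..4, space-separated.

0 0 2 2 4

C = [8/25, 2/5, 17/25, 4/5, 1]
j=0: u_0=4/75 ∈ [0, 8/25) → index 0
j=1: u_1=19/75 ∈ [0, 8/25) → index 0
j=2: u_2=34/75 ∈ [2/5, 17/25) → index 2
j=3: u_3=49/75 ∈ [2/5, 17/25) → index 2
j=4: u_4=64/75 ∈ [4/5, 1) → index 4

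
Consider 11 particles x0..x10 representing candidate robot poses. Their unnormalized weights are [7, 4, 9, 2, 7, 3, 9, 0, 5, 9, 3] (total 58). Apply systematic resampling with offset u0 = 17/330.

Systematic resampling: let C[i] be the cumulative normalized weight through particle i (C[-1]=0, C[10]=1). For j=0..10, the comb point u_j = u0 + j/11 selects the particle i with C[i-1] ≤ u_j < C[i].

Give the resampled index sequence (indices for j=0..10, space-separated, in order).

0 1 2 2 4 5 6 6 8 9 10

C = [7/58, 11/58, 10/29, 11/29, 1/2, 16/29, 41/58, 41/58, 23/29, 55/58, 1]
j=0: u_0=17/330 ∈ [0, 7/58) → index 0
j=1: u_1=47/330 ∈ [7/58, 11/58) → index 1
j=2: u_2=7/30 ∈ [11/58, 10/29) → index 2
j=3: u_3=107/330 ∈ [11/58, 10/29) → index 2
j=4: u_4=137/330 ∈ [11/29, 1/2) → index 4
j=5: u_5=167/330 ∈ [1/2, 16/29) → index 5
j=6: u_6=197/330 ∈ [16/29, 41/58) → index 6
j=7: u_7=227/330 ∈ [16/29, 41/58) → index 6
j=8: u_8=257/330 ∈ [41/58, 23/29) → index 8
j=9: u_9=287/330 ∈ [23/29, 55/58) → index 9
j=10: u_10=317/330 ∈ [55/58, 1) → index 10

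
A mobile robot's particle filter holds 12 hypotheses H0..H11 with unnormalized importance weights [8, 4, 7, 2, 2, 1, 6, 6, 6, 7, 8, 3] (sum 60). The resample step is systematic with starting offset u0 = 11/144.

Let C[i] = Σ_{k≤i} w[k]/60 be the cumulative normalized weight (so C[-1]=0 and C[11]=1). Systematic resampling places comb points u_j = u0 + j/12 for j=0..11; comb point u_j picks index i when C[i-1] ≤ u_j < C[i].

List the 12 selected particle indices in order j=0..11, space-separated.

0 1 2 3 6 6 7 8 9 10 10 11

C = [2/15, 1/5, 19/60, 7/20, 23/60, 2/5, 1/2, 3/5, 7/10, 49/60, 19/20, 1]
j=0: u_0=11/144 ∈ [0, 2/15) → index 0
j=1: u_1=23/144 ∈ [2/15, 1/5) → index 1
j=2: u_2=35/144 ∈ [1/5, 19/60) → index 2
j=3: u_3=47/144 ∈ [19/60, 7/20) → index 3
j=4: u_4=59/144 ∈ [2/5, 1/2) → index 6
j=5: u_5=71/144 ∈ [2/5, 1/2) → index 6
j=6: u_6=83/144 ∈ [1/2, 3/5) → index 7
j=7: u_7=95/144 ∈ [3/5, 7/10) → index 8
j=8: u_8=107/144 ∈ [7/10, 49/60) → index 9
j=9: u_9=119/144 ∈ [49/60, 19/20) → index 10
j=10: u_10=131/144 ∈ [49/60, 19/20) → index 10
j=11: u_11=143/144 ∈ [19/20, 1) → index 11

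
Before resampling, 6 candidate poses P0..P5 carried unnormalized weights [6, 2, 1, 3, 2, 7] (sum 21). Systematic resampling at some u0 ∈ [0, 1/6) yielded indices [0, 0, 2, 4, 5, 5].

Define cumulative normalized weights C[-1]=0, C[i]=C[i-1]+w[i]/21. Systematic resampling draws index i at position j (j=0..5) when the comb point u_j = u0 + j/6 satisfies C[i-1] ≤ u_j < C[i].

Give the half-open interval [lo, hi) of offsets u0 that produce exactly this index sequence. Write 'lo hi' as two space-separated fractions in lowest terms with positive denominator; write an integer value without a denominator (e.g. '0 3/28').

1/14 2/21

C = [2/7, 8/21, 3/7, 4/7, 2/3, 1]
j=0 picked index 0: u0 ∈ [0, 2/7)
j=1 picked index 0: u0 ∈ [-1/6, 5/42)
j=2 picked index 2: u0 ∈ [1/21, 2/21)
j=3 picked index 4: u0 ∈ [1/14, 1/6)
j=4 picked index 5: u0 ∈ [0, 1/3)
j=5 picked index 5: u0 ∈ [-1/6, 1/6)
intersection: [1/14, 2/21)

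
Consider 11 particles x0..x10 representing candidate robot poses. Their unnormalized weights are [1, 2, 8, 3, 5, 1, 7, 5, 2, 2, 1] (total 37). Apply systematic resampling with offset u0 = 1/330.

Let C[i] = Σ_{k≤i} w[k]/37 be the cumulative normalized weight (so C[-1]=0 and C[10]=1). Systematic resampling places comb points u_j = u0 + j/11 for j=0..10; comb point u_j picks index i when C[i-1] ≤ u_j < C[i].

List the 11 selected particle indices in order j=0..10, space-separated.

C = [1/37, 3/37, 11/37, 14/37, 19/37, 20/37, 27/37, 32/37, 34/37, 36/37, 1]
j=0: u_0=1/330 ∈ [0, 1/37) → index 0
j=1: u_1=31/330 ∈ [3/37, 11/37) → index 2
j=2: u_2=61/330 ∈ [3/37, 11/37) → index 2
j=3: u_3=91/330 ∈ [3/37, 11/37) → index 2
j=4: u_4=11/30 ∈ [11/37, 14/37) → index 3
j=5: u_5=151/330 ∈ [14/37, 19/37) → index 4
j=6: u_6=181/330 ∈ [20/37, 27/37) → index 6
j=7: u_7=211/330 ∈ [20/37, 27/37) → index 6
j=8: u_8=241/330 ∈ [27/37, 32/37) → index 7
j=9: u_9=271/330 ∈ [27/37, 32/37) → index 7
j=10: u_10=301/330 ∈ [32/37, 34/37) → index 8

0 2 2 2 3 4 6 6 7 7 8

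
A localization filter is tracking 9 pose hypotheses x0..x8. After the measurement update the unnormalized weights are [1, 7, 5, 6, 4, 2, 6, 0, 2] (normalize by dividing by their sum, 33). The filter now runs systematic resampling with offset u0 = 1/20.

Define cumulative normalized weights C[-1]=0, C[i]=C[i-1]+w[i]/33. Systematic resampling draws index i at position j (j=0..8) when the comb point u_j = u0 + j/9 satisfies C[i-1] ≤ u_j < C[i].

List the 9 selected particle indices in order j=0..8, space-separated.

1 1 2 2 3 4 5 6 6

C = [1/33, 8/33, 13/33, 19/33, 23/33, 25/33, 31/33, 31/33, 1]
j=0: u_0=1/20 ∈ [1/33, 8/33) → index 1
j=1: u_1=29/180 ∈ [1/33, 8/33) → index 1
j=2: u_2=49/180 ∈ [8/33, 13/33) → index 2
j=3: u_3=23/60 ∈ [8/33, 13/33) → index 2
j=4: u_4=89/180 ∈ [13/33, 19/33) → index 3
j=5: u_5=109/180 ∈ [19/33, 23/33) → index 4
j=6: u_6=43/60 ∈ [23/33, 25/33) → index 5
j=7: u_7=149/180 ∈ [25/33, 31/33) → index 6
j=8: u_8=169/180 ∈ [25/33, 31/33) → index 6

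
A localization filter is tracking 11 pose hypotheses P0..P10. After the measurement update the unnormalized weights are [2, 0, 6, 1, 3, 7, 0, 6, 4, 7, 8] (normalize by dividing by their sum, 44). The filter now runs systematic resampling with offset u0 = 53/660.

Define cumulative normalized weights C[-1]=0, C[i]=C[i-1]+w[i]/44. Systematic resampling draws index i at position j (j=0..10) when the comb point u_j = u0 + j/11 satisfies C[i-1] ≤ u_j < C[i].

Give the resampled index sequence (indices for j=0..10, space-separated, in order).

C = [1/22, 1/22, 2/11, 9/44, 3/11, 19/44, 19/44, 25/44, 29/44, 9/11, 1]
j=0: u_0=53/660 ∈ [1/22, 2/11) → index 2
j=1: u_1=113/660 ∈ [1/22, 2/11) → index 2
j=2: u_2=173/660 ∈ [9/44, 3/11) → index 4
j=3: u_3=233/660 ∈ [3/11, 19/44) → index 5
j=4: u_4=293/660 ∈ [19/44, 25/44) → index 7
j=5: u_5=353/660 ∈ [19/44, 25/44) → index 7
j=6: u_6=413/660 ∈ [25/44, 29/44) → index 8
j=7: u_7=43/60 ∈ [29/44, 9/11) → index 9
j=8: u_8=533/660 ∈ [29/44, 9/11) → index 9
j=9: u_9=593/660 ∈ [9/11, 1) → index 10
j=10: u_10=653/660 ∈ [9/11, 1) → index 10

2 2 4 5 7 7 8 9 9 10 10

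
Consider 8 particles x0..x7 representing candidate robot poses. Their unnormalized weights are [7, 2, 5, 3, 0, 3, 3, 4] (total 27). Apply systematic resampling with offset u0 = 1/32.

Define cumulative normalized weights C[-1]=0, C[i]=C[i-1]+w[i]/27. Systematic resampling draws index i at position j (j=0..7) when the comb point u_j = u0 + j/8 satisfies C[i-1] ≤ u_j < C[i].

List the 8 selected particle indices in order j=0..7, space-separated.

0 0 1 2 3 5 6 7

C = [7/27, 1/3, 14/27, 17/27, 17/27, 20/27, 23/27, 1]
j=0: u_0=1/32 ∈ [0, 7/27) → index 0
j=1: u_1=5/32 ∈ [0, 7/27) → index 0
j=2: u_2=9/32 ∈ [7/27, 1/3) → index 1
j=3: u_3=13/32 ∈ [1/3, 14/27) → index 2
j=4: u_4=17/32 ∈ [14/27, 17/27) → index 3
j=5: u_5=21/32 ∈ [17/27, 20/27) → index 5
j=6: u_6=25/32 ∈ [20/27, 23/27) → index 6
j=7: u_7=29/32 ∈ [23/27, 1) → index 7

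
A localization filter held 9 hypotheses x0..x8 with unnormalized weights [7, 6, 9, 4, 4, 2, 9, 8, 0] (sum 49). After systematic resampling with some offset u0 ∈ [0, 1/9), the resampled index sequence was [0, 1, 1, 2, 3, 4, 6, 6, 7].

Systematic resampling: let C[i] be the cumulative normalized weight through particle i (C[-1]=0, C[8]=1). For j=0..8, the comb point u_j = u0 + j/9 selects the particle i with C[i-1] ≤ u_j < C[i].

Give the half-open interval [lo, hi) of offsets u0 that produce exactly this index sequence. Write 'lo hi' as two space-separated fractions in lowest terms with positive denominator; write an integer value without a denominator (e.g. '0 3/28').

2/63 19/441

C = [1/7, 13/49, 22/49, 26/49, 30/49, 32/49, 41/49, 1, 1]
j=0 picked index 0: u0 ∈ [0, 1/7)
j=1 picked index 1: u0 ∈ [2/63, 68/441)
j=2 picked index 1: u0 ∈ [-5/63, 19/441)
j=3 picked index 2: u0 ∈ [-10/147, 17/147)
j=4 picked index 3: u0 ∈ [2/441, 38/441)
j=5 picked index 4: u0 ∈ [-11/441, 25/441)
j=6 picked index 6: u0 ∈ [-2/147, 25/147)
j=7 picked index 6: u0 ∈ [-55/441, 26/441)
j=8 picked index 7: u0 ∈ [-23/441, 1/9)
intersection: [2/63, 19/441)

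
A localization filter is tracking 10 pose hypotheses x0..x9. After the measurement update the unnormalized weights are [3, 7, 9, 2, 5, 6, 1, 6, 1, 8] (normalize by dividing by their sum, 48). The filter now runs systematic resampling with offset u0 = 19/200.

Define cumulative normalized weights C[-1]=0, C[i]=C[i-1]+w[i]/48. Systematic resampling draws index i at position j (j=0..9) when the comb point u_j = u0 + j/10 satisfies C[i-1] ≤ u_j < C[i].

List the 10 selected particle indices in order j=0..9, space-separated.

C = [1/16, 5/24, 19/48, 7/16, 13/24, 2/3, 11/16, 13/16, 5/6, 1]
j=0: u_0=19/200 ∈ [1/16, 5/24) → index 1
j=1: u_1=39/200 ∈ [1/16, 5/24) → index 1
j=2: u_2=59/200 ∈ [5/24, 19/48) → index 2
j=3: u_3=79/200 ∈ [5/24, 19/48) → index 2
j=4: u_4=99/200 ∈ [7/16, 13/24) → index 4
j=5: u_5=119/200 ∈ [13/24, 2/3) → index 5
j=6: u_6=139/200 ∈ [11/16, 13/16) → index 7
j=7: u_7=159/200 ∈ [11/16, 13/16) → index 7
j=8: u_8=179/200 ∈ [5/6, 1) → index 9
j=9: u_9=199/200 ∈ [5/6, 1) → index 9

1 1 2 2 4 5 7 7 9 9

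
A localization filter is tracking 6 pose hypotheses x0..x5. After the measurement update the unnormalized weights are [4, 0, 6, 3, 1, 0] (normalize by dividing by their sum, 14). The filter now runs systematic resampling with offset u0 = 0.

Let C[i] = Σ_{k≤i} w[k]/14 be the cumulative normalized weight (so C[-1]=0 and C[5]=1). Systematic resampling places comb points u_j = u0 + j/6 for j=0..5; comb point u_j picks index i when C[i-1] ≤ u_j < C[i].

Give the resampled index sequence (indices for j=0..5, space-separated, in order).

0 0 2 2 2 3

C = [2/7, 2/7, 5/7, 13/14, 1, 1]
j=0: u_0=0 ∈ [0, 2/7) → index 0
j=1: u_1=1/6 ∈ [0, 2/7) → index 0
j=2: u_2=1/3 ∈ [2/7, 5/7) → index 2
j=3: u_3=1/2 ∈ [2/7, 5/7) → index 2
j=4: u_4=2/3 ∈ [2/7, 5/7) → index 2
j=5: u_5=5/6 ∈ [5/7, 13/14) → index 3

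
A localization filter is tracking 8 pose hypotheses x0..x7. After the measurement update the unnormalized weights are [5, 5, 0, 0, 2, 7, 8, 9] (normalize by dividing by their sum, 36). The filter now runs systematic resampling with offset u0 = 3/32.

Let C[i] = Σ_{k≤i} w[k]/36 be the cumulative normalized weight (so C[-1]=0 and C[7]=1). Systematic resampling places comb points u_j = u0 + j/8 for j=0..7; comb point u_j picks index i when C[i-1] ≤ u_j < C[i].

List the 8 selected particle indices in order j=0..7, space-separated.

C = [5/36, 5/18, 5/18, 5/18, 1/3, 19/36, 3/4, 1]
j=0: u_0=3/32 ∈ [0, 5/36) → index 0
j=1: u_1=7/32 ∈ [5/36, 5/18) → index 1
j=2: u_2=11/32 ∈ [1/3, 19/36) → index 5
j=3: u_3=15/32 ∈ [1/3, 19/36) → index 5
j=4: u_4=19/32 ∈ [19/36, 3/4) → index 6
j=5: u_5=23/32 ∈ [19/36, 3/4) → index 6
j=6: u_6=27/32 ∈ [3/4, 1) → index 7
j=7: u_7=31/32 ∈ [3/4, 1) → index 7

0 1 5 5 6 6 7 7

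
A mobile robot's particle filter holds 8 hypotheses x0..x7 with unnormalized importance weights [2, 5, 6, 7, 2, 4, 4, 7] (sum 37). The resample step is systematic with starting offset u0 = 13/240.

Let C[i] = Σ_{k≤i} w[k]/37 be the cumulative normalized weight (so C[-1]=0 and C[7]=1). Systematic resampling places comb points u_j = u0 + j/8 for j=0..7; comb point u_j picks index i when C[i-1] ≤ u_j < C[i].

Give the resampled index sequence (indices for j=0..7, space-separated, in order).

C = [2/37, 7/37, 13/37, 20/37, 22/37, 26/37, 30/37, 1]
j=0: u_0=13/240 ∈ [2/37, 7/37) → index 1
j=1: u_1=43/240 ∈ [2/37, 7/37) → index 1
j=2: u_2=73/240 ∈ [7/37, 13/37) → index 2
j=3: u_3=103/240 ∈ [13/37, 20/37) → index 3
j=4: u_4=133/240 ∈ [20/37, 22/37) → index 4
j=5: u_5=163/240 ∈ [22/37, 26/37) → index 5
j=6: u_6=193/240 ∈ [26/37, 30/37) → index 6
j=7: u_7=223/240 ∈ [30/37, 1) → index 7

1 1 2 3 4 5 6 7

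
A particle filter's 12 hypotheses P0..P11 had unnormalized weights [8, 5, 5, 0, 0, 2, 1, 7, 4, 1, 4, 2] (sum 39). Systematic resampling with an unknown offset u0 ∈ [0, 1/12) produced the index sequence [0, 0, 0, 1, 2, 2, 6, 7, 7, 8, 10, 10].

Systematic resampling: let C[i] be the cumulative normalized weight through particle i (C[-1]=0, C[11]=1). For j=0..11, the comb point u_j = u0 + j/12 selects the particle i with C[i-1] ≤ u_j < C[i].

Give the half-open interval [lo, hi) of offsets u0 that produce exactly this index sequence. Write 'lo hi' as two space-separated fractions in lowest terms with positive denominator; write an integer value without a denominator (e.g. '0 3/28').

C = [8/39, 1/3, 6/13, 6/13, 6/13, 20/39, 7/13, 28/39, 32/39, 11/13, 37/39, 1]
j=0 picked index 0: u0 ∈ [0, 8/39)
j=1 picked index 0: u0 ∈ [-1/12, 19/156)
j=2 picked index 0: u0 ∈ [-1/6, 1/26)
j=3 picked index 1: u0 ∈ [-7/156, 1/12)
j=4 picked index 2: u0 ∈ [0, 5/39)
j=5 picked index 2: u0 ∈ [-1/12, 7/156)
j=6 picked index 6: u0 ∈ [1/78, 1/26)
j=7 picked index 7: u0 ∈ [-7/156, 7/52)
j=8 picked index 7: u0 ∈ [-5/39, 2/39)
j=9 picked index 8: u0 ∈ [-5/156, 11/156)
j=10 picked index 10: u0 ∈ [1/78, 3/26)
j=11 picked index 10: u0 ∈ [-11/156, 5/156)
intersection: [1/78, 5/156)

1/78 5/156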